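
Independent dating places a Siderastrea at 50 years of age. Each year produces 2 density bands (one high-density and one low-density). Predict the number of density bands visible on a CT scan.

With 2 density bands per year, 50 years would produce 50 × 2 = 100 density bands.
So 100 density bands should be present.

100 density bands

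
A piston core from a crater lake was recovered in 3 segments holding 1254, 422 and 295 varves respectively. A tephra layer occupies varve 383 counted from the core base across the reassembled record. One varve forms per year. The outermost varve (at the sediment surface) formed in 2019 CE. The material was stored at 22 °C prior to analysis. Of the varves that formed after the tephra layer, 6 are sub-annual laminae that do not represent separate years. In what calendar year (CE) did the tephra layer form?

Total varves = 1254 + 422 + 295 = 1971.
The tephra layer sits at varve 383 from the core base, so 1971 − 383 = 1588 varves formed after it.
Removing the 6 false varves leaves 1588 − 6 = 1582 true varves beyond the tephra layer.
2019 − 1582 = 437 CE.

437 CE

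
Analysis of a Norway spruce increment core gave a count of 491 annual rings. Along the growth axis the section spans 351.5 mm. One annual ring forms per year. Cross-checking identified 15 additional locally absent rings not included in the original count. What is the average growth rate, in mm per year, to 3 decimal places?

0.695 mm per year

Adjusted count: 491 + 15 = 506 annual rings.
Mean rate = 351.5 mm / 506 years ≈ 0.695 mm per year.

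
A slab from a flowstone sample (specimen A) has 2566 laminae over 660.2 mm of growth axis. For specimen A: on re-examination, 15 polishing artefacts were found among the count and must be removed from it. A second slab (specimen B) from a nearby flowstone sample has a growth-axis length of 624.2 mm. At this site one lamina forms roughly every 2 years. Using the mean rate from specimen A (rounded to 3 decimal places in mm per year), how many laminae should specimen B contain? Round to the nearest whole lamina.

2419 laminae

Specimen A: true lamina count = 2566 − 15 = 2551.
Specimen A: at 2 years per lamina, 2551 × 2 = 5102 years.
A: 660.2 mm over 5102 years gives 660.2 / 5102 ≈ 0.129 mm/year.
Specimen B: 624.2 mm / 0.129 mm per year = 4838.76 years; at 2 years per lamina that is 4838.76 / 2 ≈ 2419 laminae.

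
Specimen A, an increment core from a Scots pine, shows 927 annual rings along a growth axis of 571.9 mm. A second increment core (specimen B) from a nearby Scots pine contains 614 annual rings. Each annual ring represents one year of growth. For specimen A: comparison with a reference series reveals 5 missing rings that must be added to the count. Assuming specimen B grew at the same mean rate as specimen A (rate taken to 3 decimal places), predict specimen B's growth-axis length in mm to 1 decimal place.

Specimen A: correcting the raw count gives 927 + 5 = 932 true annual rings.
A: 571.9 mm over 932 years gives 571.9 / 932 ≈ 0.614 mm/year.
B's length ≈ 0.614 × 614 = 377.0 mm.

377.0 mm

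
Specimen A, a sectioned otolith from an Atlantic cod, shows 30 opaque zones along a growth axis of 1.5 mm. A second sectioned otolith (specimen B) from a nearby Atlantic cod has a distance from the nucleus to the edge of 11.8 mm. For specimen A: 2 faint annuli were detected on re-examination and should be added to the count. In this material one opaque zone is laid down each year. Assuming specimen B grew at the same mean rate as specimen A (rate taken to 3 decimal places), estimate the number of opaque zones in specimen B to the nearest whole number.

Specimen A: after corrections the count is 30 + 2 = 32 opaque zones.
A: Extension rate ≈ 1.5 / 32 = 0.047 mm/yr.
For B, 11.8 / 0.047 = 251.06 years ≈ 251 opaque zones.

251 opaque zones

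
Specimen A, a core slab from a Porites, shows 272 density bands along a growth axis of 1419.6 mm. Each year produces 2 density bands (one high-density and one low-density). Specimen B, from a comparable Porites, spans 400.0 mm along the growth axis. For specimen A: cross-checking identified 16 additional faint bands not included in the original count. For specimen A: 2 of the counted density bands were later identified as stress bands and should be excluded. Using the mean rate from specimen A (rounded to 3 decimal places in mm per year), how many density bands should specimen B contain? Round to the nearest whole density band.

81 density bands

Specimen A: after corrections the count is 272 − 2 + 16 = 286 density bands.
Specimen A: dividing by 2 density bands per year: 286 / 2 = 143 years.
A: Extension rate ≈ 1419.6 / 143 = 9.927 mm/yr.
Specimen B: 400.0 mm / 9.927 mm per year = 40.29 years; at 2 density bands per year that is 40.29 × 2 ≈ 81 density bands.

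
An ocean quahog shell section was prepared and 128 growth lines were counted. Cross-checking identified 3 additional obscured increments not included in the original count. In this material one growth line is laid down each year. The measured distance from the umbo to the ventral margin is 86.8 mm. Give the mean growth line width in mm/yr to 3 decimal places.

0.663 mm/yr

Adjusted count: 128 + 3 = 131 growth lines.
86.8 mm over 131 years gives 86.8 / 131 ≈ 0.663 mm/yr.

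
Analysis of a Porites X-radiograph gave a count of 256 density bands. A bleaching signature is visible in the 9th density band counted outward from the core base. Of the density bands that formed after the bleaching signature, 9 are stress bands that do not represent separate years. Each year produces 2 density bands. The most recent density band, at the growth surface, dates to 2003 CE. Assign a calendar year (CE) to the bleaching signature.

256 − 9 = 247 density bands lie beyond the bleaching signature toward the growth surface.
247 − 9 false = 238 true density bands after the bleaching signature.
With 2 density bands per year, 238 / 2 = 119 years.
Counting back 119 years from 2003 CE places the bleaching signature in 2003 − 119 = 1884 CE.

1884 CE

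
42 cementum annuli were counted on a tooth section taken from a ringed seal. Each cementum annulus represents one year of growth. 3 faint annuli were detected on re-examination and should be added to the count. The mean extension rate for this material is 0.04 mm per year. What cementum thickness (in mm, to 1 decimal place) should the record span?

Adjusted count: 42 + 3 = 45 cementum annuli.
Predicted length = 0.04 mm/year × 45 years = 1.8 mm.

1.8 mm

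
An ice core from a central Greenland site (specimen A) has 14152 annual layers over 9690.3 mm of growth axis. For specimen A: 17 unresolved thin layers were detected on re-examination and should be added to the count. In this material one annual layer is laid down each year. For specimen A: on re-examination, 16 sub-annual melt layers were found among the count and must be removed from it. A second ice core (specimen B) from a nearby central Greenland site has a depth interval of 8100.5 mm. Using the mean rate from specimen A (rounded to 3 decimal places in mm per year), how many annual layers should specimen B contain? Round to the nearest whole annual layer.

11826 annual layers

Specimen A: after corrections the count is 14152 − 16 + 17 = 14153 annual layers.
A: Mean rate = 9690.3 mm / 14153 years ≈ 0.685 mm/year.
Specimen B: 8100.5 mm / 0.685 mm per year = 11825.55 years ≈ 11826 annual layers.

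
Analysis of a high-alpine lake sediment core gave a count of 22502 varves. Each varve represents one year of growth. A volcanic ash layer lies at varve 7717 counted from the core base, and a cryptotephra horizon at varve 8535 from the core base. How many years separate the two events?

Separation: 8535 − 7717 = 818 varves.
At one varve per year, 818 years elapsed between them.

818 years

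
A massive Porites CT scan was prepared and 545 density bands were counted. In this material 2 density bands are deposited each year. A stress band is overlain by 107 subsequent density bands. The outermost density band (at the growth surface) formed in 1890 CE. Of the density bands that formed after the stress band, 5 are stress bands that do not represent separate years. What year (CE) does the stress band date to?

1839 CE

107 density bands formed after the stress band.
Excluding 5 false density bands: 107 − 5 = 102.
102 density bands at 2 per year is 102 / 2 = 51 years.
Counting back 51 years from 1890 CE places the stress band in 1890 − 51 = 1839 CE.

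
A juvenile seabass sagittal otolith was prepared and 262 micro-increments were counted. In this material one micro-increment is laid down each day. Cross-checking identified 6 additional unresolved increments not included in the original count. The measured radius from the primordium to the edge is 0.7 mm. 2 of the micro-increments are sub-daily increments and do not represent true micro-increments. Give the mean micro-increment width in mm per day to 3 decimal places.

True micro-increment count = 262 − 2 + 6 = 266.
Extension rate ≈ 0.7 / 266 = 0.003 mm per day.

0.003 mm per day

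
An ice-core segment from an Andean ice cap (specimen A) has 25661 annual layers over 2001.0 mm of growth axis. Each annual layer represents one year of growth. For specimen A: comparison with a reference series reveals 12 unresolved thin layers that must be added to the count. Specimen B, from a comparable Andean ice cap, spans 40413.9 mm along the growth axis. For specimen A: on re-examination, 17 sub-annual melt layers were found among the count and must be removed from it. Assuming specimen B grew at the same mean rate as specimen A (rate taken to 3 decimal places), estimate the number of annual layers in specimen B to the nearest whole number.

Specimen A: adjusted count: 25661 − 17 + 12 = 25656 annual layers.
A: Mean rate = 2001.0 mm / 25656 years ≈ 0.078 mm/yr.
For B, 40413.9 / 0.078 = 518126.92 years ≈ 518127 annual layers.

518127 annual layers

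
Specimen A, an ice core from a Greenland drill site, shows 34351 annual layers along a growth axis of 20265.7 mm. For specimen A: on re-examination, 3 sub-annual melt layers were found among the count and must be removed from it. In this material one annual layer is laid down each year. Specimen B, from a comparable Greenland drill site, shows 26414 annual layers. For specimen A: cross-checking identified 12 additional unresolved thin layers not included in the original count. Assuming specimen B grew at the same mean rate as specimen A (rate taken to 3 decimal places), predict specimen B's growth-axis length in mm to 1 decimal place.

15584.3 mm

Specimen A: true annual layer count = 34351 − 3 + 12 = 34360.
A: 20265.7 mm over 34360 years gives 20265.7 / 34360 ≈ 0.590 mm per year.
For B, 0.590 mm/year × 26414 years = 15584.3 mm.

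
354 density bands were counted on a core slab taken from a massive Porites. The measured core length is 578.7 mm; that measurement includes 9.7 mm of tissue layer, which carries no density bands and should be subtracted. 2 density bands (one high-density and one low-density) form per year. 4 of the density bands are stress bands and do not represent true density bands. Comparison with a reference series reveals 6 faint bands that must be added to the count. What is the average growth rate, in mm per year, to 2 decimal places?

After corrections the count is 354 − 4 + 6 = 356 density bands.
With 2 density bands per year, 356 / 2 = 178 years.
Net length = 578.7 − 9.7 = 569.0 mm.
Extension rate ≈ 569.0 / 178 = 3.20 mm per year.

3.20 mm per year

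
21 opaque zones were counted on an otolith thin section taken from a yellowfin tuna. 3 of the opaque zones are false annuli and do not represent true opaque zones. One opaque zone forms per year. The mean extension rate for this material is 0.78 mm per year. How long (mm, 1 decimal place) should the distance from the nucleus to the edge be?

True opaque zone count = 21 − 3 = 18.
Predicted length = 0.78 mm/year × 18 years = 14.0 mm.

14.0 mm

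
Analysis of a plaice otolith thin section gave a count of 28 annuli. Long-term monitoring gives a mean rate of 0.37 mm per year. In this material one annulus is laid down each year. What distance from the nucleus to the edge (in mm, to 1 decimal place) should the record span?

10.4 mm

The record spans 28 years at 0.37 mm per year.
Length ≈ 0.37 × 28 = 10.4 mm.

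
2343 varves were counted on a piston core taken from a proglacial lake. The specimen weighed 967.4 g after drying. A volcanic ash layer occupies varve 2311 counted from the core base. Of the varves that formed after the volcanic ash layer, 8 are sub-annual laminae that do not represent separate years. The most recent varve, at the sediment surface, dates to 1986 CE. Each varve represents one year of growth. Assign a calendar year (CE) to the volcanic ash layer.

Between varve 2311 and the sediment surface there are 2343 − 2311 = 32 varves.
Removing the 8 false varves leaves 32 − 8 = 24 true varves beyond the volcanic ash layer.
1986 − 24 = 1962 CE.

1962 CE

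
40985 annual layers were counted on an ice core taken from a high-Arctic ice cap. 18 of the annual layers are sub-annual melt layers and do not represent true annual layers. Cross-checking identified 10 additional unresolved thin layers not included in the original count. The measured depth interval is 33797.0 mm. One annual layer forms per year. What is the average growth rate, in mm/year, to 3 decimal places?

After corrections the count is 40985 − 18 + 10 = 40977 annual layers.
33797.0 mm over 40977 years gives 33797.0 / 40977 ≈ 0.825 mm/year.

0.825 mm/year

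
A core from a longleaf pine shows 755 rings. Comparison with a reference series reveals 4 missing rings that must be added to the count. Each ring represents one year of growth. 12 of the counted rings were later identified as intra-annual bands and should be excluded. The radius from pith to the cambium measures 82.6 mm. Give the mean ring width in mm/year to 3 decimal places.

0.111 mm/year

Correcting the raw count gives 755 − 12 + 4 = 747 true rings.
Mean rate = 82.6 mm / 747 years ≈ 0.111 mm/year.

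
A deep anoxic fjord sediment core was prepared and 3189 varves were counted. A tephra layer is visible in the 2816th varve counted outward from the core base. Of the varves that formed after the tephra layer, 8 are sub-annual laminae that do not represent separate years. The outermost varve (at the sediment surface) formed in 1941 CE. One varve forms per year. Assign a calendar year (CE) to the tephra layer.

1576 CE

3189 − 2816 = 373 varves lie beyond the tephra layer toward the sediment surface.
373 − 8 false = 365 true varves after the tephra layer.
Counting back 365 years from 1941 CE places the tephra layer in 1941 − 365 = 1576 CE.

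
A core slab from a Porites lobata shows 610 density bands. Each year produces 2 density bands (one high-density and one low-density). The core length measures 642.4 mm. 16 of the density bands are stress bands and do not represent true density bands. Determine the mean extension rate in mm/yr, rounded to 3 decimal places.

Adjusted count: 610 − 16 = 594 density bands.
With 2 density bands per year, 594 / 2 = 297 years.
Mean rate = 642.4 mm / 297 years ≈ 2.163 mm/yr.

2.163 mm/yr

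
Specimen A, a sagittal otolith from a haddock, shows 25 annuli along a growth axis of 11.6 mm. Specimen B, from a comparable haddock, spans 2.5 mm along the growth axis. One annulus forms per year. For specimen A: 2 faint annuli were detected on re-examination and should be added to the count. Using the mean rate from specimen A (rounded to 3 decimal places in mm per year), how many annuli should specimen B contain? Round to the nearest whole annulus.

Specimen A: correcting the raw count gives 25 + 2 = 27 true annuli.
A: 11.6 mm over 27 years gives 11.6 / 27 ≈ 0.430 mm/yr.
B spans 2.5 / 0.430 = 5.81 years ≈ 6 annuli.

6 annuli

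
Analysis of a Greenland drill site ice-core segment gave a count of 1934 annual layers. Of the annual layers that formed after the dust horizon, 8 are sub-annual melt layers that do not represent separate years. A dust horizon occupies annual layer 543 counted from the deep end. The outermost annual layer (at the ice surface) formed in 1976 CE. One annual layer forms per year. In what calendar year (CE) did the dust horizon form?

The dust horizon sits at annual layer 543 from the deep end, so 1934 − 543 = 1391 annual layers formed after it.
Excluding 8 false annual layers: 1391 − 8 = 1383.
1976 − 1383 = 593 CE.

593 CE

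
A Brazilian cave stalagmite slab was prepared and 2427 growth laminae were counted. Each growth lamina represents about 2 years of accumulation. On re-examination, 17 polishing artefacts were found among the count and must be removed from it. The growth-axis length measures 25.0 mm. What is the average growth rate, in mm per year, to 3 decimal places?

Adjusted count: 2427 − 17 = 2410 growth laminae.
At 2 years per growth lamina, 2410 × 2 = 4820 years.
Mean rate = 25.0 mm / 4820 years ≈ 0.005 mm per year.

0.005 mm per year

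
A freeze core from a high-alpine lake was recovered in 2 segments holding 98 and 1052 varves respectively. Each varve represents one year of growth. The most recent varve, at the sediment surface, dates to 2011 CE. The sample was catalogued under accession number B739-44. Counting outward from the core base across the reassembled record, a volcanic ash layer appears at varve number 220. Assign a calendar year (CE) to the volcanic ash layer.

Total varves = 98 + 1052 = 1150.
1150 − 220 = 930 varves lie beyond the volcanic ash layer toward the sediment surface.
The varve at the sediment surface is 2011 CE, so the volcanic ash layer dates to 2011 − 930 = 1081 CE.

1081 CE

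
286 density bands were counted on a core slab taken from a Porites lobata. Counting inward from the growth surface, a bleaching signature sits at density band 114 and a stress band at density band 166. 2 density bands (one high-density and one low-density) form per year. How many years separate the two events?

26 years

The two markers are separated by 166 − 114 = 52 density bands.
52 density bands at 2 per year is 52 / 2 = 26 years.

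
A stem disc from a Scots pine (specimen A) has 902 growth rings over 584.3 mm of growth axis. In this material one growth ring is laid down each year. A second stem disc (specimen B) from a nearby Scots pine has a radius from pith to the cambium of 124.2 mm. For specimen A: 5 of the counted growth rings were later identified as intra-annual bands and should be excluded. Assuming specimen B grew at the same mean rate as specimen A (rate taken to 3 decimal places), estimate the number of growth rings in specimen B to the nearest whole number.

Specimen A: after corrections the count is 902 − 5 = 897 growth rings.
A: Extension rate ≈ 584.3 / 897 = 0.651 mm per year.
For B, 124.2 / 0.651 = 190.78 years ≈ 191 growth rings.

191 growth rings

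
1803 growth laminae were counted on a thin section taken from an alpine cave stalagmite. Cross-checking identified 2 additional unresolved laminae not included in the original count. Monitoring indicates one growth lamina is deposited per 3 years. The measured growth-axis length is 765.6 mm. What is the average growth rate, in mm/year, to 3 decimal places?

0.141 mm/year

Adjusted count: 1803 + 2 = 1805 growth laminae.
Multiplying by 3 years per growth lamina: 1805 × 3 = 5415 years.
765.6 mm over 5415 years gives 765.6 / 5415 ≈ 0.141 mm/year.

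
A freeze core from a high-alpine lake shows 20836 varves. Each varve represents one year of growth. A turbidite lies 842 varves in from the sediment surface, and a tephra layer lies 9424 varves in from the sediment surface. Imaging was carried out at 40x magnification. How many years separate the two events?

Separation: 9424 − 842 = 8582 varves.
That is 8582 years at one varve per year.

8582 years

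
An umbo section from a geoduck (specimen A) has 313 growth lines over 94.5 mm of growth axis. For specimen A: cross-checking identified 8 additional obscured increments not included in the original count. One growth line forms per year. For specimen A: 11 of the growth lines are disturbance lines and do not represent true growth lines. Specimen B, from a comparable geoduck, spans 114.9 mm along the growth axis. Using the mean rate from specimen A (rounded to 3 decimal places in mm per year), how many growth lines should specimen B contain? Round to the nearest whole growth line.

377 growth lines

Specimen A: correcting the raw count gives 313 − 11 + 8 = 310 true growth lines.
A: 94.5 mm over 310 years gives 94.5 / 310 ≈ 0.305 mm per year.
For B, 114.9 / 0.305 = 376.72 years ≈ 377 growth lines.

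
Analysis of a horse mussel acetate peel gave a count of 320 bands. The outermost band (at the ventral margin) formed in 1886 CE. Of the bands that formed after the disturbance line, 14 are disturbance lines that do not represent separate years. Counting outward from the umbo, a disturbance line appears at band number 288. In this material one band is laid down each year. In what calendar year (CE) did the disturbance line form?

1868 CE

The disturbance line sits at band 288 from the umbo, so 320 − 288 = 32 bands formed after it.
Removing the 14 false bands leaves 32 − 14 = 18 true bands beyond the disturbance line.
The band at the ventral margin is 1886 CE, so the disturbance line dates to 1886 − 18 = 1868 CE.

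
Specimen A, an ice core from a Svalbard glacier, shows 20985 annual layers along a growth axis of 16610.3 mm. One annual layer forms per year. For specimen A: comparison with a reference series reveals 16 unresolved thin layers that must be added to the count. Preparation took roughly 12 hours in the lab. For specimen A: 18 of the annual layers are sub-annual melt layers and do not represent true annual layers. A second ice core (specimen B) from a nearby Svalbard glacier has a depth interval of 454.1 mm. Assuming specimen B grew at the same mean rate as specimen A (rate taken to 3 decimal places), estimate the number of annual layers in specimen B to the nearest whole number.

573 annual layers

Specimen A: true annual layer count = 20985 − 18 + 16 = 20983.
A: Extension rate ≈ 16610.3 / 20983 = 0.792 mm/yr.
Specimen B: 454.1 mm / 0.792 mm per year = 573.36 years ≈ 573 annual layers.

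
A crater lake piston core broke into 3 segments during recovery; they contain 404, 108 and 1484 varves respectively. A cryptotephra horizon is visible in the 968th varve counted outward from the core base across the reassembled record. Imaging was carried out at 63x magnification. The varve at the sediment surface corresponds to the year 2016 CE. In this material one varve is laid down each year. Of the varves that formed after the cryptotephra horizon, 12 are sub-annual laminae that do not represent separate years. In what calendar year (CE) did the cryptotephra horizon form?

1000 CE

Total varves = 404 + 108 + 1484 = 1996.
Between varve 968 and the sediment surface there are 1996 − 968 = 1028 varves.
Excluding 12 false varves: 1028 − 12 = 1016.
Counting back 1016 years from 2016 CE places the cryptotephra horizon in 2016 − 1016 = 1000 CE.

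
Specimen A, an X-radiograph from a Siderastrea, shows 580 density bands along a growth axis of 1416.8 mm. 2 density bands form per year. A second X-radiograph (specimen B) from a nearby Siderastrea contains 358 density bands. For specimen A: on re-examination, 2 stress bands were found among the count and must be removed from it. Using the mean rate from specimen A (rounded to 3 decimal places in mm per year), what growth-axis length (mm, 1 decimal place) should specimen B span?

Specimen A: true density band count = 580 − 2 = 578.
Specimen A: 578 density bands at 2 per year is 578 / 2 = 289 years.
A: 1416.8 mm over 289 years gives 1416.8 / 289 ≈ 4.902 mm/year.
Specimen B: dividing by 2 density bands per year: 358 / 2 = 179 years. Length of B = 4.902 × 179 = 877.5 mm.

877.5 mm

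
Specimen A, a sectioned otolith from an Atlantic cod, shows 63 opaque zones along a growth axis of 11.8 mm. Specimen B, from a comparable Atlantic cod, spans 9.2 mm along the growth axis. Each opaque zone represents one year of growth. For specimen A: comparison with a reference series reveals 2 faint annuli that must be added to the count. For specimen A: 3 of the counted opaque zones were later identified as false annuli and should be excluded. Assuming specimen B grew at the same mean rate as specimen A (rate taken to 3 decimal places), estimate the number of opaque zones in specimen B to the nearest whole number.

Specimen A: correcting the raw count gives 63 − 3 + 2 = 62 true opaque zones.
A: 11.8 mm over 62 years gives 11.8 / 62 ≈ 0.190 mm/year.
B spans 9.2 / 0.190 = 48.42 years ≈ 48 opaque zones.

48 opaque zones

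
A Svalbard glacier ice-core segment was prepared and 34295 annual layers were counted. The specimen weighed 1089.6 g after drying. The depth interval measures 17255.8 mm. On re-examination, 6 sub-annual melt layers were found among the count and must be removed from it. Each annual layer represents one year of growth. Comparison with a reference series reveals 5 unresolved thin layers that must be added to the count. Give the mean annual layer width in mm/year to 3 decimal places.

True annual layer count = 34295 − 6 + 5 = 34294.
17255.8 mm over 34294 years gives 17255.8 / 34294 ≈ 0.503 mm/year.

0.503 mm/year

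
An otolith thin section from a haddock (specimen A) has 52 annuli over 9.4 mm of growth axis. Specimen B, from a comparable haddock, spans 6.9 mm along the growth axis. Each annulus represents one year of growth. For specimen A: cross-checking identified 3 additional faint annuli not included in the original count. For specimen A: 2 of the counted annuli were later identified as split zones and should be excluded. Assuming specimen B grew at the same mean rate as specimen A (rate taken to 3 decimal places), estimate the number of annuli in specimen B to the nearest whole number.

39 annuli

Specimen A: correcting the raw count gives 52 − 2 + 3 = 53 true annuli.
A: Extension rate ≈ 9.4 / 53 = 0.177 mm per year.
Specimen B: 6.9 mm / 0.177 mm per year = 38.98 years ≈ 39 annuli.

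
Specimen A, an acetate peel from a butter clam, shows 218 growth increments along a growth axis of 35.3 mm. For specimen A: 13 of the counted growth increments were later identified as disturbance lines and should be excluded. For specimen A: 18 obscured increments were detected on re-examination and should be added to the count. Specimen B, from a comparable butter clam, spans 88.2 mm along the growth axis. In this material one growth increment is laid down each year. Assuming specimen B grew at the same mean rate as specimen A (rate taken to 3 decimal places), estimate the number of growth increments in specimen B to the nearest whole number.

Specimen A: true growth increment count = 218 − 13 + 18 = 223.
A: Mean rate = 35.3 mm / 223 years ≈ 0.158 mm/year.
Specimen B: 88.2 mm / 0.158 mm per year = 558.23 years ≈ 558 growth increments.

558 growth increments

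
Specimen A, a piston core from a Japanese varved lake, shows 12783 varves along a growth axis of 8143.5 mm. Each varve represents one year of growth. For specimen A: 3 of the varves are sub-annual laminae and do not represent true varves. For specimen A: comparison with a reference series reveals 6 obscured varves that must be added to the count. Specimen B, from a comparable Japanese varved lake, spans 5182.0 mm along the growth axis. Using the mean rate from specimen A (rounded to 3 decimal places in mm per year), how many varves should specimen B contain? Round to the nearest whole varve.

Specimen A: true varve count = 12783 − 3 + 6 = 12786.
A: Mean rate = 8143.5 mm / 12786 years ≈ 0.637 mm/year.
Specimen B: 5182.0 mm / 0.637 mm per year = 8135.01 years ≈ 8135 varves.

8135 varves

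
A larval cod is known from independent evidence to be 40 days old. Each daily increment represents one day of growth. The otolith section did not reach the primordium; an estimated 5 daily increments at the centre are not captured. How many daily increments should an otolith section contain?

35 daily increments

One daily increment per day gives 40 daily increments over 40 days.
Subtracting the 5 daily increments not captured gives 40 − 5 = 35 daily increments in the record.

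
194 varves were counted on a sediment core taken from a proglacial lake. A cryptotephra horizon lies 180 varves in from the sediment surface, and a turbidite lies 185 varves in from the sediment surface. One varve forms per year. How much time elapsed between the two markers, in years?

The two markers are separated by 185 − 180 = 5 varves.
One varve per year makes the interval 5 years.

5 years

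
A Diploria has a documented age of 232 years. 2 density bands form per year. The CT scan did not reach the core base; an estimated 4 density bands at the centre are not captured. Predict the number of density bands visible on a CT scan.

460 density bands

With 2 density bands per year, 232 years would produce 232 × 2 = 464 density bands.
464 − 4 missed = 460 density bands expected in the prepared section.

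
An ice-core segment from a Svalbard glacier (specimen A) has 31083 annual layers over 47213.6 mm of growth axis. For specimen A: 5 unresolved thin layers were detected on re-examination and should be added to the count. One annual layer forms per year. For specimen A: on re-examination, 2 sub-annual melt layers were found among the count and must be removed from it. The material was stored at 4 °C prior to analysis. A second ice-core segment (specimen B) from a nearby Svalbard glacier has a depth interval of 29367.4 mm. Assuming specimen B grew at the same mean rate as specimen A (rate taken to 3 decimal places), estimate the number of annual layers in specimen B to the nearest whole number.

19333 annual layers

Specimen A: adjusted count: 31083 − 2 + 5 = 31086 annual layers.
A: Mean rate = 47213.6 mm / 31086 years ≈ 1.519 mm per year.
B spans 29367.4 / 1.519 = 19333.38 years ≈ 19333 annual layers.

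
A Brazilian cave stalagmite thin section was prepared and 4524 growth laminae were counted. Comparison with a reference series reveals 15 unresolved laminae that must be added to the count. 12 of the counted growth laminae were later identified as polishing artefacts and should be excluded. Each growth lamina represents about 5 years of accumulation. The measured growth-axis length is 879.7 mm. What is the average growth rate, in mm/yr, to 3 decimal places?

True growth lamina count = 4524 − 12 + 15 = 4527.
Multiplying by 5 years per growth lamina: 4527 × 5 = 22635 years.
879.7 mm over 22635 years gives 879.7 / 22635 ≈ 0.039 mm/yr.

0.039 mm/yr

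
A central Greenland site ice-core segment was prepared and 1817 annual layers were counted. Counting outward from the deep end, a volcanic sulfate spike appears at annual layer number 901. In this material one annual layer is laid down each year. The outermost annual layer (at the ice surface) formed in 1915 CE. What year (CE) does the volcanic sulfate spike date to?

1817 − 901 = 916 annual layers lie beyond the volcanic sulfate spike toward the ice surface.
1915 − 916 = 999 CE.

999 CE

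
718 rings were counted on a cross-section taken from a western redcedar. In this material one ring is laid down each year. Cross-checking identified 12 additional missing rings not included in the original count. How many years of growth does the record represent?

Correcting the raw count gives 718 + 12 = 730 true rings.
At one ring per year, that is 730 years.

730 years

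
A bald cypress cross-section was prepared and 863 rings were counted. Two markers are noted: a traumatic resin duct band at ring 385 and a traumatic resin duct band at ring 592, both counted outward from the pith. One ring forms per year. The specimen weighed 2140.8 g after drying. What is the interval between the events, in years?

207 yr

The two markers are separated by 592 − 385 = 207 rings.
At one ring per year, 207 years elapsed between them.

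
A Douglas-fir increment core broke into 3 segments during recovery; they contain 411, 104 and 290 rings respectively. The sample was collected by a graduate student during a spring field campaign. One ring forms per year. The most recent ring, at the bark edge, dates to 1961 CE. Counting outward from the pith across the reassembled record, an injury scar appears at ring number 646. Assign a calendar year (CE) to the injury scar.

1802 CE

Total rings = 411 + 104 + 290 = 805.
805 − 646 = 159 rings lie beyond the injury scar toward the bark edge.
Counting back 159 years from 1961 CE places the injury scar in 1961 − 159 = 1802 CE.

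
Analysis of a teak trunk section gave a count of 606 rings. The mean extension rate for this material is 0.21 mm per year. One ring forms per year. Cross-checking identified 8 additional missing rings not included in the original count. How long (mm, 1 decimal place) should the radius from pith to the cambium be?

128.9 mm

True ring count = 606 + 8 = 614.
Length ≈ 0.21 × 614 = 128.9 mm.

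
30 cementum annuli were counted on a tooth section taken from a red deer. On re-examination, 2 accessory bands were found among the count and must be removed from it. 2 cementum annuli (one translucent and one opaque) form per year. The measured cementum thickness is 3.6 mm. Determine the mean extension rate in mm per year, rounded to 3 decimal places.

0.257 mm per year

True cementum annulus count = 30 − 2 = 28.
28 cementum annuli at 2 per year is 28 / 2 = 14 years.
3.6 mm over 14 years gives 3.6 / 14 ≈ 0.257 mm per year.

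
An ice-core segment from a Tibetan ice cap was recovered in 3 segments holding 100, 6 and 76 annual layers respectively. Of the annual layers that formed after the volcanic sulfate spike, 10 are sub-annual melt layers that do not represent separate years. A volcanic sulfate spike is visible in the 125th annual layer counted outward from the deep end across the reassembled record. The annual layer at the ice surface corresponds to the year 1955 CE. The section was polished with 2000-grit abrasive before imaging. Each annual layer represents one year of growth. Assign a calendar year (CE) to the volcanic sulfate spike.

1908 CE

Total annual layers = 100 + 6 + 76 = 182.
Between annual layer 125 and the ice surface there are 182 − 125 = 57 annual layers.
Excluding 10 false annual layers: 57 − 10 = 47.
The annual layer at the ice surface is 1955 CE, so the volcanic sulfate spike dates to 1955 − 47 = 1908 CE.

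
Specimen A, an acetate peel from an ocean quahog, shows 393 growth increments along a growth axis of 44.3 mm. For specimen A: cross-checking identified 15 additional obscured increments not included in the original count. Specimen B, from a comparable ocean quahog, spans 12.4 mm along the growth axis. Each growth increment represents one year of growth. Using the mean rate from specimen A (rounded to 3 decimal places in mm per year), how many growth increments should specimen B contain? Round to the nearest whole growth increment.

Specimen A: true growth increment count = 393 + 15 = 408.
A: Extension rate ≈ 44.3 / 408 = 0.109 mm per year.
For B, 12.4 / 0.109 = 113.76 years ≈ 114 growth increments.

114 growth increments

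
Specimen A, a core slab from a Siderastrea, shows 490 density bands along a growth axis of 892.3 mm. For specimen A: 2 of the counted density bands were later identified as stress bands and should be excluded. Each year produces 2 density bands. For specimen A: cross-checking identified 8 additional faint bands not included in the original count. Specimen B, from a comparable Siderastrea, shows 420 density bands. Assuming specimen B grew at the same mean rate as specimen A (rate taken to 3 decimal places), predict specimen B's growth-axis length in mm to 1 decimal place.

Specimen A: adjusted count: 490 − 2 + 8 = 496 density bands.
Specimen A: dividing by 2 density bands per year: 496 / 2 = 248 years.
A: Mean rate = 892.3 mm / 248 years ≈ 3.598 mm/yr.
Specimen B: with 2 density bands per year, 420 / 2 = 210 years. For B, 3.598 mm/year × 210 years = 755.6 mm.

755.6 mm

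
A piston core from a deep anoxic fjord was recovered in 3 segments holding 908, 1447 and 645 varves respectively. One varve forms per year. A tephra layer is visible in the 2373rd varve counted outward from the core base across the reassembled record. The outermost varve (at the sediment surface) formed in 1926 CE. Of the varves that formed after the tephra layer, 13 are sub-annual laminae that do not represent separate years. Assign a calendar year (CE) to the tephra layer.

Total varves = 908 + 1447 + 645 = 3000.
3000 − 2373 = 627 varves lie beyond the tephra layer toward the sediment surface.
627 − 13 false = 614 true varves after the tephra layer.
The varve at the sediment surface is 1926 CE, so the tephra layer dates to 1926 − 614 = 1312 CE.

1312 CE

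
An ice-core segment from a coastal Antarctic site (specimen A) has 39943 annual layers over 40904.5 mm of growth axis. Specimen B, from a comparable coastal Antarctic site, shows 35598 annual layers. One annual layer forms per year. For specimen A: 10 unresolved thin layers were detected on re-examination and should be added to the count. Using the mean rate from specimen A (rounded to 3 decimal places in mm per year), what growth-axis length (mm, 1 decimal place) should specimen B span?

Specimen A: adjusted count: 39943 + 10 = 39953 annual layers.
A: 40904.5 mm over 39953 years gives 40904.5 / 39953 ≈ 1.024 mm/year.
Length of B = 1.024 × 35598 = 36452.4 mm.

36452.4 mm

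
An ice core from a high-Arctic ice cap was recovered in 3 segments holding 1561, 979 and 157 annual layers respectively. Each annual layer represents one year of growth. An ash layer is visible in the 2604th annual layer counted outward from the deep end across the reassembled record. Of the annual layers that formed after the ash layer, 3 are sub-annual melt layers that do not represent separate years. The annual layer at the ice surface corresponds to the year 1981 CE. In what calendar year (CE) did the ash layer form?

Total annual layers = 1561 + 979 + 157 = 2697.
2697 − 2604 = 93 annual layers lie beyond the ash layer toward the ice surface.
Excluding 3 false annual layers: 93 − 3 = 90.
Counting back 90 years from 1981 CE places the ash layer in 1981 − 90 = 1891 CE.

1891 CE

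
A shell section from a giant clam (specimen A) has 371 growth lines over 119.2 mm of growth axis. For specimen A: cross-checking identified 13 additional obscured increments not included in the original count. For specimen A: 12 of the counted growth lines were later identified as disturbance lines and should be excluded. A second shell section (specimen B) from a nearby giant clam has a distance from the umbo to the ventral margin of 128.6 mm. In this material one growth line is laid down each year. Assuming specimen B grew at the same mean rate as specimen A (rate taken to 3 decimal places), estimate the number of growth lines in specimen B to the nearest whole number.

Specimen A: true growth line count = 371 − 12 + 13 = 372.
A: Extension rate ≈ 119.2 / 372 = 0.320 mm per year.
B spans 128.6 / 0.320 = 401.88 years ≈ 402 growth lines.

402 growth lines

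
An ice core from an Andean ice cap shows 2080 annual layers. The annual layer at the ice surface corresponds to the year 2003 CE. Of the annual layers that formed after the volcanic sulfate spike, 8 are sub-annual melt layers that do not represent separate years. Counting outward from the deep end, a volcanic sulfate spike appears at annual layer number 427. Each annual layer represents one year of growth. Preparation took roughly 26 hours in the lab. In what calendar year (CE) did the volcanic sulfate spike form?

358 CE

2080 − 427 = 1653 annual layers lie beyond the volcanic sulfate spike toward the ice surface.
1653 − 8 false = 1645 true annual layers after the volcanic sulfate spike.
Counting back 1645 years from 2003 CE places the volcanic sulfate spike in 2003 − 1645 = 358 CE.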